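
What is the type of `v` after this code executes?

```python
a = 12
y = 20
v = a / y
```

int / int always returns float in Python 3 (12 / 20 = 0.6)

float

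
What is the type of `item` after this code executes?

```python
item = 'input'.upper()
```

str.upper() returns str

str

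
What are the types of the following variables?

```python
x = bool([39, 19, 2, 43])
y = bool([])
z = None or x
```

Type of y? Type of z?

bool() returns bool; None or <bool> returns the bool

bool, bool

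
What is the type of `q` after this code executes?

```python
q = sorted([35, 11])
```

sorted() always returns list

list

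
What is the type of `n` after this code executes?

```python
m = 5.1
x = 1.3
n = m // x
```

float // float returns float (floor division preserves float type)

float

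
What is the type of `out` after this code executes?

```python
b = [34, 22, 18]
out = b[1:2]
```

Slicing a list always returns a list

list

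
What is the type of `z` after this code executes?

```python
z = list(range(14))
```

list(range(...)) returns list

list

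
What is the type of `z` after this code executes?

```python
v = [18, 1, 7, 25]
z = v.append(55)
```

list.append() returns None (mutates in place)

NoneType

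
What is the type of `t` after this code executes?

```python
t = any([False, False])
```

any() returns bool

bool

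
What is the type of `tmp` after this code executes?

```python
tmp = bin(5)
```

bin() returns str representation

str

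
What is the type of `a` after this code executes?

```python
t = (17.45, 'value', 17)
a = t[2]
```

Index 2 of tuple is 17 which is int

int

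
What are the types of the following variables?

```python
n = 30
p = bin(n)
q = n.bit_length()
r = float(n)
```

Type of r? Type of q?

float() returns float; int.bit_length() returns int

float, int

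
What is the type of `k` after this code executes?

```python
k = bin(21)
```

bin() returns str representation

str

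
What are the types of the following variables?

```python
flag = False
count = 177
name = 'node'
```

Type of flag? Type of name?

flag is bool; name is str

bool, str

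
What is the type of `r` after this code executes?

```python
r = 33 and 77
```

'and' returns the last value when all truthy (77, which is int)

int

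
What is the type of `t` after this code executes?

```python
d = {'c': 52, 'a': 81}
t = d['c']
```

Accessing dict[str, int] with key 'c' returns int value 52

int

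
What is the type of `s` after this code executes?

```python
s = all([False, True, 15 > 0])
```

all() returns bool

bool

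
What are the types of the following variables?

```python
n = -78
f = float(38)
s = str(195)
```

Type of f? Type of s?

f is float; s is str

float, str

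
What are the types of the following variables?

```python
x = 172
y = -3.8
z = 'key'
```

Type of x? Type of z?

x is int; z is str

int, str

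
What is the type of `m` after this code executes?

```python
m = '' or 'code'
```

'or' returns first truthy value ('code', which is str)

str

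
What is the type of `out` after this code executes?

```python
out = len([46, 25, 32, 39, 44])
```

len() always returns int

int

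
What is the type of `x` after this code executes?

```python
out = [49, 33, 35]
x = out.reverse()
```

list.reverse() returns None

NoneType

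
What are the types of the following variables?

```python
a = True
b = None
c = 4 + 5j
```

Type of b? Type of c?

b is NoneType; c is complex

NoneType, complex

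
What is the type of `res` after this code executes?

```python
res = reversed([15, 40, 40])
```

reversed() on a list returns a list_reverseiterator

list_reverseiterator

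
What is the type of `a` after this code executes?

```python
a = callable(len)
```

callable() returns bool

bool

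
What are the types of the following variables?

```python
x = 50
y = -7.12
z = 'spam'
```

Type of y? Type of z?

y is float; z is str

float, str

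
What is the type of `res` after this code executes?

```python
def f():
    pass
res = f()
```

A function with no return statement returns None

NoneType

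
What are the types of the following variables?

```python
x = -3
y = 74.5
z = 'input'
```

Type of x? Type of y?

x is int; y is float

int, float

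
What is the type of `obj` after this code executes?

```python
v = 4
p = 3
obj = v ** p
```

int ** positive int returns int (4 ** 3 = 64)

int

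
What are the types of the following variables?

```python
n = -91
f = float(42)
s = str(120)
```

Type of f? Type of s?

f is float; s is str

float, str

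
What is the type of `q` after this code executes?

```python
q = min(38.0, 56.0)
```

min() of floats returns float

float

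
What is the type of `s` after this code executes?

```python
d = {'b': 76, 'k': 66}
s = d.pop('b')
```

dict.pop() returns the value (int)

int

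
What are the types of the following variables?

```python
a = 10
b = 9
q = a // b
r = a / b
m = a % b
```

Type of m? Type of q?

int % int returns int; int // int returns int

int, int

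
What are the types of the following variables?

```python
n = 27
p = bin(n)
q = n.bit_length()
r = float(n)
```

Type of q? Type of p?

int.bit_length() returns int; bin() returns str

int, str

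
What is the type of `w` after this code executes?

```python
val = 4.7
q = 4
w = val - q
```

float - int returns float (4.7 - 4 = 0.7)

float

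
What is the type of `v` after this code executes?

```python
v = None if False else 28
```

Ternary: condition is False, else branch (28) taken → int

int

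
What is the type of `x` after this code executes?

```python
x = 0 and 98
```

'and' returns the first falsy value (0, which is int)

int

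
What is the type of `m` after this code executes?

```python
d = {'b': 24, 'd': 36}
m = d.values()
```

.values() returns a dict_values view object

dict_values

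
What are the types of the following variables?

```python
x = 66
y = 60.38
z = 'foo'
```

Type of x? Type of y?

x is int; y is float

int, float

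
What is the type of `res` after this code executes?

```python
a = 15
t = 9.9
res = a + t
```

int + float returns float (15 + 9.9 = 24.9)

float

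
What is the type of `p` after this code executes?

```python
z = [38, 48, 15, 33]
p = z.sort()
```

list.sort() returns None (sorts in place)

NoneType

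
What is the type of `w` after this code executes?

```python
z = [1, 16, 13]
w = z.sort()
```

list.sort() returns None (sorts in place)

NoneType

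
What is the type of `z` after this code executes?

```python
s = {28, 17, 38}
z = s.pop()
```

Popping from a set of ints returns int

int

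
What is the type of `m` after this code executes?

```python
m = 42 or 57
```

'or' returns the first truthy value (42, which is int)

int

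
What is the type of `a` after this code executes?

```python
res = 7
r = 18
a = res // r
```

int // int returns int (7 // 18 = 0)

int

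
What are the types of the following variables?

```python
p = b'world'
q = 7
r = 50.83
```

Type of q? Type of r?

q is int; r is float

int, float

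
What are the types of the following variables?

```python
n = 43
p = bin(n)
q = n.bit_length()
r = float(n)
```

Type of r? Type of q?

float() returns float; int.bit_length() returns int

float, int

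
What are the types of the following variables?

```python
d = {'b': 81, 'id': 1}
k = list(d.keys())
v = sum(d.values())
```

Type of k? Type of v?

list(...) returns list; sum of int values returns int

list, int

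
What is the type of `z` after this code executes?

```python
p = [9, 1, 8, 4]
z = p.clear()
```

list.clear() returns None

NoneType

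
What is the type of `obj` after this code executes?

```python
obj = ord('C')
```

ord() returns int (Unicode code point)

int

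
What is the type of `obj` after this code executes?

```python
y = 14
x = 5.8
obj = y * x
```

int * float returns float (14 * 5.8 = 81.2)

float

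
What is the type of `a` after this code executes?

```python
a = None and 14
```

'and' returns first falsy value (None)

NoneType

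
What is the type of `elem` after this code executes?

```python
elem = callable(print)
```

callable() returns bool

bool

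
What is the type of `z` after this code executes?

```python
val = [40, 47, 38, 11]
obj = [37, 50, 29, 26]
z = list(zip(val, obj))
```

list(zip(...)) returns a list of tuples

list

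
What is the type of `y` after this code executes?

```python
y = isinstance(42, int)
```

isinstance() returns bool

bool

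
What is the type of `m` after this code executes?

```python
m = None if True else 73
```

Ternary: condition is True, if branch (None) taken → NoneType

NoneType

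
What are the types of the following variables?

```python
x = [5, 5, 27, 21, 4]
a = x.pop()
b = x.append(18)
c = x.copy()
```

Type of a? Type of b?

list.pop() returns the element (int); list.append() returns None

int, NoneType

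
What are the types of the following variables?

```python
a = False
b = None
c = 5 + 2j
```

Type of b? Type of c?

b is NoneType; c is complex

NoneType, complex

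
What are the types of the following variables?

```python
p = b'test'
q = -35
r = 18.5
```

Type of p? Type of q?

p is bytes; q is int

bytes, int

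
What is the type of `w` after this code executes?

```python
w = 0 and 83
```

'and' returns the first falsy value (0, which is int)

int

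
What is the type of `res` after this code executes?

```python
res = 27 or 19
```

'or' returns the first truthy value (27, which is int)

int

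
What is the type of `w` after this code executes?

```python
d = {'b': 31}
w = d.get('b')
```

dict.get() returns the value (int) when key is found

int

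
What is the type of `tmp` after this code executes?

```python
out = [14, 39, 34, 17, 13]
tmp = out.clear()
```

list.clear() returns None

NoneType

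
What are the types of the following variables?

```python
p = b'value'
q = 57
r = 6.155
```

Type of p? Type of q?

p is bytes; q is int

bytes, int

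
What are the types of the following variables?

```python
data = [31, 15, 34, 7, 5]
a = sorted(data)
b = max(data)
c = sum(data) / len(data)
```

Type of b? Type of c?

max of ints returns int; int / int returns float

int, float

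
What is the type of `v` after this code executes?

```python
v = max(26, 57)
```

max() of ints returns int

int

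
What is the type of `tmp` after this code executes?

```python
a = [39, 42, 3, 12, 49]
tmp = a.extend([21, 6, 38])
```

list.extend() returns None

NoneType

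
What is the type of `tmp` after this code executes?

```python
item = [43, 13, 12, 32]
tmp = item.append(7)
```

list.append() returns None (mutates in place)

NoneType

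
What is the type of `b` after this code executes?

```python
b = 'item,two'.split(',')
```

str.split() returns list

list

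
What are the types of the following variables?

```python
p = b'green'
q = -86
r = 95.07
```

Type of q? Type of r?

q is int; r is float

int, float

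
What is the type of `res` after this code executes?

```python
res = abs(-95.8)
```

abs() of float returns float

float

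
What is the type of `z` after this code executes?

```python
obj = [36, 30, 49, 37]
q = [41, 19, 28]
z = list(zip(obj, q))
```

list(zip(...)) returns a list of tuples

list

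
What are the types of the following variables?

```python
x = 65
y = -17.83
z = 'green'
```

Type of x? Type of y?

x is int; y is float

int, float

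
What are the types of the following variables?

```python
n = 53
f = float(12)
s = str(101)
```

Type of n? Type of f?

n is int; f is float

int, float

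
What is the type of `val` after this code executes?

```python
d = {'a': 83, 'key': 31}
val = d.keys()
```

.keys() returns a dict_keys view object

dict_keys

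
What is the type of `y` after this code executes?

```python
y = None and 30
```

'and' returns first falsy value (None)

NoneType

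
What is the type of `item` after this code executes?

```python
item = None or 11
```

'or' with None returns the other value (11, int)

int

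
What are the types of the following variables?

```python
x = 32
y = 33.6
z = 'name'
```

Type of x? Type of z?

x is int; z is str

int, str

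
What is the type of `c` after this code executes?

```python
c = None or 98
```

'or' with None returns the other value (98, int)

int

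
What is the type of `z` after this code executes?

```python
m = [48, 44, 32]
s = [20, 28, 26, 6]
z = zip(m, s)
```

zip() returns a zip iterator object

zip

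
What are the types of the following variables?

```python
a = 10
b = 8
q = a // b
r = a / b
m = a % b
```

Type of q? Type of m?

int // int returns int; int % int returns int

int, int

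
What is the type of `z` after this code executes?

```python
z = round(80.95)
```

round() with no ndigits arg returns int

int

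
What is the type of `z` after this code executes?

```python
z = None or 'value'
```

'or' with None returns the other value ('value', str)

str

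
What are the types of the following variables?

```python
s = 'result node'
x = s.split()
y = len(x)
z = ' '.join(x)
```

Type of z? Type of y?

str.join() returns str; len() returns int

str, int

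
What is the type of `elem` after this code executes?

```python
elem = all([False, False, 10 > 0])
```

all() returns bool

bool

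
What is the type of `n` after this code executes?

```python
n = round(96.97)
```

round() with no ndigits arg returns int

int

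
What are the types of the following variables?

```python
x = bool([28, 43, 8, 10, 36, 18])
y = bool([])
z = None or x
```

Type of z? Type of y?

None or <bool> returns the bool; bool() returns bool

bool, bool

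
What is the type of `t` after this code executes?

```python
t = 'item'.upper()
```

str.upper() returns str

str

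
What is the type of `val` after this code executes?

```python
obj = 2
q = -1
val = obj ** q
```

int ** negative int returns float

float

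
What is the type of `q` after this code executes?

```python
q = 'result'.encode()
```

str.encode() returns bytes

bytes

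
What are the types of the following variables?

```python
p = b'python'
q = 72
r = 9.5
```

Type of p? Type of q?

p is bytes; q is int

bytes, int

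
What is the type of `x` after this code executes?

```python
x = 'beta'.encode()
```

str.encode() returns bytes

bytes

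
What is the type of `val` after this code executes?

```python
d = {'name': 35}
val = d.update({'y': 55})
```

dict.update() returns None

NoneType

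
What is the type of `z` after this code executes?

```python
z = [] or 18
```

'or' returns first truthy value (18, which is int)

int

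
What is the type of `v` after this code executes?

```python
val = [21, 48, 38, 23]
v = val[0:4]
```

Slicing a list always returns a list

list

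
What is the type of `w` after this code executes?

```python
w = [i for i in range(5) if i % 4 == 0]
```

A list comprehension [...] produces a list

list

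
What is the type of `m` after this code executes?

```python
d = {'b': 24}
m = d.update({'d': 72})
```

dict.update() returns None

NoneType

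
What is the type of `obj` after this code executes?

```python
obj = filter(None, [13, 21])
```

filter() returns a filter iterator object

filter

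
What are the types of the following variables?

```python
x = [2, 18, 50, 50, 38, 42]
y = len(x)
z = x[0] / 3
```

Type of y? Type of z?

len() returns int; int / int returns float

int, float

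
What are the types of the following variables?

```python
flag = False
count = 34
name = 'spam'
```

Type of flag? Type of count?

flag is bool; count is int

bool, int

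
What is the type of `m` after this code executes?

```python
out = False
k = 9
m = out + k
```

bool + int returns int (False is 0, so 0 + 9 = 9)

int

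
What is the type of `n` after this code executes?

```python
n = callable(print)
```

callable() returns bool

bool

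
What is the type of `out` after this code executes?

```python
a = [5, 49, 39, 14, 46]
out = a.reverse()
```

list.reverse() returns None

NoneType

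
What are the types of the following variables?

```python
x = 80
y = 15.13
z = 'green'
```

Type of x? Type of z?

x is int; z is str

int, str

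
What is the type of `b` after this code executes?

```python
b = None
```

None has type NoneType

NoneType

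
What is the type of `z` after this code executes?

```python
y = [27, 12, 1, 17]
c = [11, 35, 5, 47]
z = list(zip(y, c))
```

list(zip(...)) returns a list of tuples

list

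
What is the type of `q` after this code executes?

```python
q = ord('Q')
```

ord() returns int (Unicode code point)

int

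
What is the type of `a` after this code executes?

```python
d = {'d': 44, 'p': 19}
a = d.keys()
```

.keys() returns a dict_keys view object

dict_keys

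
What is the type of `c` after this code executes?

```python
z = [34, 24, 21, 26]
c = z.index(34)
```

list.index() returns int

int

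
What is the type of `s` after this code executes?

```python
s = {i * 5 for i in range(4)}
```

A set comprehension {expr for x in iterable} produces a set

set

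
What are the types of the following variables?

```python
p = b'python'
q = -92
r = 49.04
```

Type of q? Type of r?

q is int; r is float

int, float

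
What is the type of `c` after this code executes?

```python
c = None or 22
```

'or' with None returns the other value (22, int)

int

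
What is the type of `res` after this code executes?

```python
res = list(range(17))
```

list(range(...)) returns list

list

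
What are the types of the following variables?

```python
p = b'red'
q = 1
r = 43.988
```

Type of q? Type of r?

q is int; r is float

int, float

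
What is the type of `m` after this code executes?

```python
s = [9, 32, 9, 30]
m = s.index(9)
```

list.index() returns int

int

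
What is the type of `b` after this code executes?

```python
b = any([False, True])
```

any() returns bool

bool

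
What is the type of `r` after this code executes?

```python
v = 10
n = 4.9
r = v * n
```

int * float returns float (10 * 4.9 = 49.0)

float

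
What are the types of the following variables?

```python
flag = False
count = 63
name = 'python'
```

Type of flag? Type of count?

flag is bool; count is int

bool, int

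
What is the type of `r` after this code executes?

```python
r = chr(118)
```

chr() returns str (single character)

str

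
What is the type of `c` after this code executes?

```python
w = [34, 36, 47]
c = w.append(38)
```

list.append() returns None (mutates in place)

NoneType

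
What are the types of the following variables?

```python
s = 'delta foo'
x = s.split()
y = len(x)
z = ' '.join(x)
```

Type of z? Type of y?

str.join() returns str; len() returns int

str, int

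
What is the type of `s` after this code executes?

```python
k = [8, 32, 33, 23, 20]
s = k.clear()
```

list.clear() returns None

NoneType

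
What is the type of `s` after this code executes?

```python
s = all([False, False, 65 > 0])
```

all() returns bool

bool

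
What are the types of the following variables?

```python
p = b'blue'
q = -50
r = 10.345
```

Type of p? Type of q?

p is bytes; q is int

bytes, int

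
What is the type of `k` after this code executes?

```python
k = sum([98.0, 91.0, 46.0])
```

sum() of floats returns float

float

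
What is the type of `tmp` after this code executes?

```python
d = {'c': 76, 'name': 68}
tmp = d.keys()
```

.keys() returns a dict_keys view object

dict_keys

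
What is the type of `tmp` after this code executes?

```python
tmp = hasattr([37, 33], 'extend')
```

hasattr() returns bool

bool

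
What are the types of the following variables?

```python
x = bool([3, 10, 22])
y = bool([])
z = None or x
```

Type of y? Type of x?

bool() returns bool; bool() returns bool

bool, bool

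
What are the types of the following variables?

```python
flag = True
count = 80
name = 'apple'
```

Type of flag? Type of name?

flag is bool; name is str

bool, str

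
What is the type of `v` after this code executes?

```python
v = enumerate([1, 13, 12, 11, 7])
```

enumerate() returns an enumerate iterator object

enumerate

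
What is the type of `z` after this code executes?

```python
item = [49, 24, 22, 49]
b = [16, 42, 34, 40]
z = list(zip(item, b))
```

list(zip(...)) returns a list of tuples

list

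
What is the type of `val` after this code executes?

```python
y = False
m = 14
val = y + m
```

bool + int returns int (False is 0, so 0 + 14 = 14)

int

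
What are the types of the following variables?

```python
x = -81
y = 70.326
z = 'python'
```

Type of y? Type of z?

y is float; z is str

float, str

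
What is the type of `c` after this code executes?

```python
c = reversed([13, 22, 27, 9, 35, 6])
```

reversed() on a list returns a list_reverseiterator

list_reverseiterator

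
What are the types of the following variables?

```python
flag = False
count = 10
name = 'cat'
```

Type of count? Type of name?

count is int; name is str

int, str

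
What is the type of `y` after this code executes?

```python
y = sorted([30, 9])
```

sorted() always returns list

list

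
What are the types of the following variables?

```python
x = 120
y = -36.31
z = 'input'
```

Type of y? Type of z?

y is float; z is str

float, str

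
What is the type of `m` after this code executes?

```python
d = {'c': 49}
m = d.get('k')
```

dict.get() returns None when key 'k' is not found and no default given

NoneType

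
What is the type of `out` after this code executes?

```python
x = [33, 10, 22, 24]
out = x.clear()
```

list.clear() returns None

NoneType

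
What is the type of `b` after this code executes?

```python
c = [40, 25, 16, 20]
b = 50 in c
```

'in' operator returns bool

bool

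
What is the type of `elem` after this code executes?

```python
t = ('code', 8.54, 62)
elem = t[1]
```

Index 1 of tuple is 8.54 which is float

float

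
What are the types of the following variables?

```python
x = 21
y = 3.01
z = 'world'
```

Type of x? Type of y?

x is int; y is float

int, float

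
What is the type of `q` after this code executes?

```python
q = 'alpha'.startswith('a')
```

str.startswith() returns bool

bool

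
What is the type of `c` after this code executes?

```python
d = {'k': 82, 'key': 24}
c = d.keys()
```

.keys() returns a dict_keys view object

dict_keys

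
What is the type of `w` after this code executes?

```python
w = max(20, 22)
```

max() of ints returns int

int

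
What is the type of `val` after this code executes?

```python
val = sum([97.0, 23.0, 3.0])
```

sum() of floats returns float

float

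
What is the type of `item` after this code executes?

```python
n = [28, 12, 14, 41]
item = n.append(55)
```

list.append() returns None (mutates in place)

NoneType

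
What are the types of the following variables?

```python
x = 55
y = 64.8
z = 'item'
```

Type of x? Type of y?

x is int; y is float

int, float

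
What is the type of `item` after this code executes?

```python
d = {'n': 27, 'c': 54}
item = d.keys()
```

.keys() returns a dict_keys view object

dict_keys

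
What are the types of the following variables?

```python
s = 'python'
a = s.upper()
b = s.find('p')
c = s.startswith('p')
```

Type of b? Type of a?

str.find() returns int; str.upper() returns str

int, str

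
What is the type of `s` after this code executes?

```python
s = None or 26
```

'or' with None returns the other value (26, int)

int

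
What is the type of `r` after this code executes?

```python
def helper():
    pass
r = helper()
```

A function with no return statement returns None

NoneType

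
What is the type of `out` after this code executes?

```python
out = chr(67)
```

chr() returns str (single character)

str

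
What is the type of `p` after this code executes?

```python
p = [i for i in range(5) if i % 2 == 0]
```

A list comprehension [...] produces a list

list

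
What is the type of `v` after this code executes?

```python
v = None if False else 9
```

Ternary: condition is False, else branch (9) taken → int

int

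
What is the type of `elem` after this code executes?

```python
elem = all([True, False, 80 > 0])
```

all() returns bool

bool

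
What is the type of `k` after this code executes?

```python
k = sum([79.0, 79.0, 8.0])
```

sum() of floats returns float

float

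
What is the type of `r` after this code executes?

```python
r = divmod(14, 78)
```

divmod() returns a tuple (quotient, remainder)

tuple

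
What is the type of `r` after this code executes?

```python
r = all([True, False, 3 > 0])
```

all() returns bool

bool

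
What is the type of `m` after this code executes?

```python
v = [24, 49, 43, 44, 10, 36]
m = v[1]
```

Indexing a list of ints returns int (v[1] = 49)

int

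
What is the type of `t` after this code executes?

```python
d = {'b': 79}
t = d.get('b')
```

dict.get() returns the value (int) when key is found

int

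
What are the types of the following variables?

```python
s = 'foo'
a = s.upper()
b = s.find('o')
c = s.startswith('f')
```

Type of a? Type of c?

str.upper() returns str; str.startswith() returns bool

str, bool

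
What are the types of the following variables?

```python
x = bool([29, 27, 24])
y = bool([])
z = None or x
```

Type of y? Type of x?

bool() returns bool; bool() returns bool

bool, bool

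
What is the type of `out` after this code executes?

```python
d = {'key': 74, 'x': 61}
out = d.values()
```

.values() returns a dict_values view object

dict_values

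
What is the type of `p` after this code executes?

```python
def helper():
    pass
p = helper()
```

A function with no return statement returns None

NoneType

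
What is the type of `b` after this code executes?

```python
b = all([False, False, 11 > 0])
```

all() returns bool

bool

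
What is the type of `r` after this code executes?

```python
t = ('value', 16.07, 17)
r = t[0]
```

Index 0 of tuple is 'value' which is str

str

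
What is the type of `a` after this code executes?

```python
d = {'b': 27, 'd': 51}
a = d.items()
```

dict.items() returns a dict_items view

dict_items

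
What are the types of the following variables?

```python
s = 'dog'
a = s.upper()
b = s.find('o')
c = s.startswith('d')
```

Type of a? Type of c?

str.upper() returns str; str.startswith() returns bool

str, bool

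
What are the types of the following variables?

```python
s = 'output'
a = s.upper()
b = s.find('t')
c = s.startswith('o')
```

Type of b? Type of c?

str.find() returns int; str.startswith() returns bool

int, bool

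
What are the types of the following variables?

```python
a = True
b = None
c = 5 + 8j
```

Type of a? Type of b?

a is bool; b is NoneType

bool, NoneType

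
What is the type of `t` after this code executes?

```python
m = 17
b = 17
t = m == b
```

Equality comparison returns bool

bool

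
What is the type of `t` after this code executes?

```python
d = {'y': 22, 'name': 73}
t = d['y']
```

Accessing dict[str, int] with key 'y' returns int value 22

int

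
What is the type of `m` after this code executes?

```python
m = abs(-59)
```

abs() of int returns int

int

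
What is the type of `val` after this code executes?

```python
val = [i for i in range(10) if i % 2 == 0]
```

A list comprehension [...] produces a list

list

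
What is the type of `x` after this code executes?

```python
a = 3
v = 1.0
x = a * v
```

int * float returns float (3 * 1.0 = 3.0)

float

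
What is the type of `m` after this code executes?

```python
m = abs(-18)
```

abs() of int returns int

int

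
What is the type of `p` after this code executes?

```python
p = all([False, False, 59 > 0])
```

all() returns bool

bool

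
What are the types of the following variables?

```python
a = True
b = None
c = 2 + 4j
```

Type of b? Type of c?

b is NoneType; c is complex

NoneType, complex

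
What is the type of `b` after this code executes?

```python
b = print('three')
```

print() returns None

NoneType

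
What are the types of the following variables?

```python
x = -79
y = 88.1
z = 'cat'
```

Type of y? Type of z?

y is float; z is str

float, str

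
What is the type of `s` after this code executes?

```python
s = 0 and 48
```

'and' returns the first falsy value (0, which is int)

int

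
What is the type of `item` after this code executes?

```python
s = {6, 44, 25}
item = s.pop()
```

Popping from a set of ints returns int

int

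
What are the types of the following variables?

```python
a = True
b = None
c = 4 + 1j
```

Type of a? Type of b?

a is bool; b is NoneType

bool, NoneType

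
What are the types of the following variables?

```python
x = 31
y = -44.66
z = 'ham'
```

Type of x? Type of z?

x is int; z is str

int, str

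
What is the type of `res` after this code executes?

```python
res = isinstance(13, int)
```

isinstance() returns bool

bool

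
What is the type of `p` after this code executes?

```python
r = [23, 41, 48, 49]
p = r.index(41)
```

list.index() returns int

int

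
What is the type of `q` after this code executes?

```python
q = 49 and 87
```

'and' returns the last value when all truthy (87, which is int)

int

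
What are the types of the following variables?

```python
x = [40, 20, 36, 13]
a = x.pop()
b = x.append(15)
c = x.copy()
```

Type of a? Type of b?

list.pop() returns the element (int); list.append() returns None

int, NoneType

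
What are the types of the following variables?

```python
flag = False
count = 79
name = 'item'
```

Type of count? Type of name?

count is int; name is str

int, str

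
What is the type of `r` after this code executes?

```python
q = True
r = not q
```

'not' always returns bool

bool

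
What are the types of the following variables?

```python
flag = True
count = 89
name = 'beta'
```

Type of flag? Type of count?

flag is bool; count is int

bool, int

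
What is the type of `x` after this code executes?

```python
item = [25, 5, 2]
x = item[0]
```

Indexing a list of ints returns int (item[0] = 25)

int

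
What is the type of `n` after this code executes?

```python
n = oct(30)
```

oct() returns str representation

str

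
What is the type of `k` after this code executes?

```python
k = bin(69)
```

bin() returns str representation

str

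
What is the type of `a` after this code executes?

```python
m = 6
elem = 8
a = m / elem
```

int / int always returns float in Python 3 (6 / 8 = 0.75)

float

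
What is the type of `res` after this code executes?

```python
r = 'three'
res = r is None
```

'is' comparison returns bool

bool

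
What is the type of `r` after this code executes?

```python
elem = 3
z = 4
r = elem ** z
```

int ** positive int returns int (3 ** 4 = 81)

int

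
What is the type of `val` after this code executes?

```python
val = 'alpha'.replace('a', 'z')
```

str.replace() returns str

str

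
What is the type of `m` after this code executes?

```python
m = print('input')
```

print() returns None

NoneType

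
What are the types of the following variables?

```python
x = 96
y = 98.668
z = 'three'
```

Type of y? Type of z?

y is float; z is str

float, str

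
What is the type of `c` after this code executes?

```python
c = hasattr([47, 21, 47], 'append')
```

hasattr() returns bool

bool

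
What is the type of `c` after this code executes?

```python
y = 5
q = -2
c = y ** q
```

int ** negative int returns float

float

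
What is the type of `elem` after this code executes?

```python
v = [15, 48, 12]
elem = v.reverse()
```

list.reverse() returns None

NoneType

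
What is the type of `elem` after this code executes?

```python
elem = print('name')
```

print() returns None

NoneType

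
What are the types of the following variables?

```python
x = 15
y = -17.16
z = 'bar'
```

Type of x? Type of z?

x is int; z is str

int, str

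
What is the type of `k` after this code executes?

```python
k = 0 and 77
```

'and' returns the first falsy value (0, which is int)

int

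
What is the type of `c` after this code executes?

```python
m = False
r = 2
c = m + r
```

bool + int returns int (False is 0, so 0 + 2 = 2)

int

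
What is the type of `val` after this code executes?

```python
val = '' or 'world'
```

'or' returns first truthy value ('world', which is str)

str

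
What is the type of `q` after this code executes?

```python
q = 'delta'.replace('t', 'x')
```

str.replace() returns str

str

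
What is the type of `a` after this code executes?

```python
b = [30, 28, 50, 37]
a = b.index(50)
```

list.index() returns int

int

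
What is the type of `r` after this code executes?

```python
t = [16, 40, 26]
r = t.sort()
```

list.sort() returns None (sorts in place)

NoneType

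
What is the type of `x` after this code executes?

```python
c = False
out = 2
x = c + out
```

bool + int returns int (False is 0, so 0 + 2 = 2)

int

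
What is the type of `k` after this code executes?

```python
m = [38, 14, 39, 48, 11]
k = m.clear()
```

list.clear() returns None

NoneType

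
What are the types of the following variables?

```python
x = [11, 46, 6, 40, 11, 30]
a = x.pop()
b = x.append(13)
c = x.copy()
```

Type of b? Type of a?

list.append() returns None; list.pop() returns the element (int)

NoneType, int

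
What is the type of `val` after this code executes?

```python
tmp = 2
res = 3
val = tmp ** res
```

int ** positive int returns int (2 ** 3 = 8)

int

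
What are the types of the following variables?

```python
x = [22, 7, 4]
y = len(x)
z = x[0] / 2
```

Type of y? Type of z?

len() returns int; int / int returns float

int, float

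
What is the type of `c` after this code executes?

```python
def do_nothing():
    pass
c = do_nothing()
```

A function with no return statement returns None

NoneType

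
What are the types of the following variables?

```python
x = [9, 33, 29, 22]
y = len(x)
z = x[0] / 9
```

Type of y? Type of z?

len() returns int; int / int returns float

int, float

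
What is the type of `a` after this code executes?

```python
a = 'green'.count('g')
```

str.count() returns int

int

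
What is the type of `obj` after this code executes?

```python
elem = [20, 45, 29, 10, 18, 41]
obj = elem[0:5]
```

Slicing a list always returns a list

list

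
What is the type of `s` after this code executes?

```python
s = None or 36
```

'or' with None returns the other value (36, int)

int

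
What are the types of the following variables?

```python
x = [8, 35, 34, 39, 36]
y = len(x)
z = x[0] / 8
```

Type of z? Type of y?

int / int returns float; len() returns int

float, int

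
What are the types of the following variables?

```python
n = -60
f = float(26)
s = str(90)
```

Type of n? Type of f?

n is int; f is float

int, float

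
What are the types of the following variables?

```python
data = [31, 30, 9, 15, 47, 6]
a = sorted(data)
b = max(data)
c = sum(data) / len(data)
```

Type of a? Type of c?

sorted() returns list; int / int returns float

list, float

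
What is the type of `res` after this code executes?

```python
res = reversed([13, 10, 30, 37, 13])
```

reversed() on a list returns a list_reverseiterator

list_reverseiterator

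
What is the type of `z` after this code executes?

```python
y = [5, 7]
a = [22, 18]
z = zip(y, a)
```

zip() returns a zip iterator object

zip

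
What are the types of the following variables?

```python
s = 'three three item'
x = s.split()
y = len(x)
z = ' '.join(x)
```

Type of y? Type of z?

len() returns int; str.join() returns str

int, str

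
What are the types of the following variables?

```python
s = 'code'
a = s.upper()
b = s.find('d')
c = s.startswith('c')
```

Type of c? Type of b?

str.startswith() returns bool; str.find() returns int

bool, int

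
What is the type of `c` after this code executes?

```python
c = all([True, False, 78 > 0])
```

all() returns bool

bool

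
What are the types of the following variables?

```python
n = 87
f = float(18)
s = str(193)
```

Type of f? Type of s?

f is float; s is str

float, str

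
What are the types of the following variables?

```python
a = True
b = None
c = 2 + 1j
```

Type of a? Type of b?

a is bool; b is NoneType

bool, NoneType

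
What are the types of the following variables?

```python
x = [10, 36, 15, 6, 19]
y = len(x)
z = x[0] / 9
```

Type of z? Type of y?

int / int returns float; len() returns int

float, int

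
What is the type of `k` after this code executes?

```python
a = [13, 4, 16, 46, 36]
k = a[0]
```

Indexing a list of ints returns int (a[0] = 13)

int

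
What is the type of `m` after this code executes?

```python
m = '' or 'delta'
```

'or' returns first truthy value ('delta', which is str)

str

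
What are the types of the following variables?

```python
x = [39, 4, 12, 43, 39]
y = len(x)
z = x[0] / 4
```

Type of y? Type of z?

len() returns int; int / int returns float

int, float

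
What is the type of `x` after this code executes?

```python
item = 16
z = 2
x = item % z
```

int % int returns int (16 % 2 = 0)

int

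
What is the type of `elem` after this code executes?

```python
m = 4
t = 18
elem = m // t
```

int // int returns int (4 // 18 = 0)

int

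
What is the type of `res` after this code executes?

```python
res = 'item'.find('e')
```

str.find() returns int (index, or -1)

int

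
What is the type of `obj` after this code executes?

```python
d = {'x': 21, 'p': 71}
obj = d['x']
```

Accessing dict[str, int] with key 'x' returns int value 21

int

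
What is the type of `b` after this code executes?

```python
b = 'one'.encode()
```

str.encode() returns bytes

bytes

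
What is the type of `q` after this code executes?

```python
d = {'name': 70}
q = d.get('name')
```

dict.get() returns the value (int) when key is found

int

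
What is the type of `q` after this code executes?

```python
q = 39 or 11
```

'or' returns the first truthy value (39, which is int)

int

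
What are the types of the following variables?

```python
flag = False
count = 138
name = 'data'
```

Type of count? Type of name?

count is int; name is str

int, str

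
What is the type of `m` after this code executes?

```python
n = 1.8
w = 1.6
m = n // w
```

float // float returns float (floor division preserves float type)

float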